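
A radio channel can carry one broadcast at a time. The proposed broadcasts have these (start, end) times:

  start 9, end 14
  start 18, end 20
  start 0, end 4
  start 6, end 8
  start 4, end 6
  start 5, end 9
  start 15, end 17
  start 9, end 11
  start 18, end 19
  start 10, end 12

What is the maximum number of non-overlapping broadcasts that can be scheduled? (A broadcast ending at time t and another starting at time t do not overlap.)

6

Sorted by end: (0,4)  (4,6)  (6,8)  (5,9)  (9,11)  (10,12)  (9,14)  (15,17)  (18,19)  (18,20)
take (0,4); take (4,6); take (6,8); take (9,11); skip (9,14); take (15,17); take (18,19).
Selected 6 broadcasts.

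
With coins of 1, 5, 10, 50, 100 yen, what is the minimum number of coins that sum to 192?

8

192 = 1×100 + 1×50 + 4×10 + 2×1
Total coins = 1 + 1 + 4 + 2 = 8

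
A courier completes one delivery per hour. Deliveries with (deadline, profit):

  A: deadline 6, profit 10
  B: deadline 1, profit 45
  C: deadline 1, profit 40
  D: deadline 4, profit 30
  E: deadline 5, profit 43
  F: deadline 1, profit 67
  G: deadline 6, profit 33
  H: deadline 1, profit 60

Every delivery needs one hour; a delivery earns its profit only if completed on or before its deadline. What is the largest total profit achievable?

183

Sort by profit descending; place each in the latest free slot ≤ its deadline.
By profit: F(d1,67), H(d1,60), B(d1,45), E(d5,43), C(d1,40), G(d6,33), D(d4,30), A(d6,10)
F→slot 1; H skipped; B skipped; E→slot 5; C skipped; G→slot 6; D→slot 4; A→slot 3.
Profit = 67 + 10 + 30 + 43 + 33 = 183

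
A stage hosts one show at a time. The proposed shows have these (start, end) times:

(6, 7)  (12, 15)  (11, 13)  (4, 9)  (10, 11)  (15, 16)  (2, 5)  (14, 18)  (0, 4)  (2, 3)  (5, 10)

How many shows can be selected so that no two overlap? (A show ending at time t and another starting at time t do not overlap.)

5

By end time: (2,3), (0,4), (2,5), (6,7), (4,9), (5,10), (10,11), (11,13), (12,15), (15,16), (14,18).
Pick (2,3); next start ≥ 3 → (6,7); next start ≥ 7 → (10,11); next start ≥ 11 → (11,13); next start ≥ 13 → (15,16).
Selected 5 shows.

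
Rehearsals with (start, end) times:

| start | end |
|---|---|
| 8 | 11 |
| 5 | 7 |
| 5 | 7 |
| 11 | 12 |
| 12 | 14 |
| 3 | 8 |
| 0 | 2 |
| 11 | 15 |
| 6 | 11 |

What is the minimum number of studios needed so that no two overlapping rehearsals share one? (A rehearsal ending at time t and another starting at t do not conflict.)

Events (time:±→running): 0:+→1 2:-→0 3:+→1 5:+→2 5:+→3 6:+→4 … peak 4.

4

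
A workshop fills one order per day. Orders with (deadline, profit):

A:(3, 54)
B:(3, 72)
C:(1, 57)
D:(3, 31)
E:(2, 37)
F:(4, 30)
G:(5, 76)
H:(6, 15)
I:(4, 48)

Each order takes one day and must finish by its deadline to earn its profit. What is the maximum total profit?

322

By profit: G(d5,76), B(d3,72), C(d1,57), A(d3,54), I(d4,48), E(d2,37), D(d3,31), F(d4,30), H(d6,15)
G→slot 5; B→slot 3; C→slot 1; A→slot 2; I→slot 4; E skipped; D skipped; F skipped; H→slot 6.
Profit = 57 + 54 + 72 + 48 + 76 + 15 = 322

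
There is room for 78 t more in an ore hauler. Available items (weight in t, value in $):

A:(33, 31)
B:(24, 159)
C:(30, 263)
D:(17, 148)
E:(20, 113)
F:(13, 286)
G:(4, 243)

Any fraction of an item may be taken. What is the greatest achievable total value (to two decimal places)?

1032.75

Ratios (sorted): G 60.75, F 22.00, C 8.77, D 8.71, B 6.62, E 5.65, A 0.94
take G (4 @ 243); take F (13 @ 286); take C (30 @ 263); take D (17 @ 148); take 14/24 of B → 92.75. Capacity used 78/78.
Total value = 1032.75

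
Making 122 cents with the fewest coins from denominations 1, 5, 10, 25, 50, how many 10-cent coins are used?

122 = 2×50 + 2×10 + 2×1
Count of 10: 2

2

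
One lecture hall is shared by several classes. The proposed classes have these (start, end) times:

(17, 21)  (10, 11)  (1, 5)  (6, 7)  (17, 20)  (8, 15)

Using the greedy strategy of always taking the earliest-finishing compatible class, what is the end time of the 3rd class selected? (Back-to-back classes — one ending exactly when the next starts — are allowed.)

By end time: (1,5), (6,7), (10,11), (8,15), (17,20), (17,21).
Pick (1,5); next start ≥ 5 → (6,7); next start ≥ 7 → (10,11); next start ≥ 11 → (17,20).
Selected: (1,5) (6,7) (10,11) (17,20)

11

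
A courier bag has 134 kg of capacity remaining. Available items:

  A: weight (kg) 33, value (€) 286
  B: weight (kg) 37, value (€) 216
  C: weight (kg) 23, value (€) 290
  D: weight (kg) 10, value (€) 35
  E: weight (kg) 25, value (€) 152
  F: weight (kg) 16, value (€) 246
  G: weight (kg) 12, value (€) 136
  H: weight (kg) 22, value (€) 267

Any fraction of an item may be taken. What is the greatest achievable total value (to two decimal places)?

Greedy by value/weight ratio, highest first.
Order: F (246/16=15.38) > C (290/23=12.61) > H (267/22=12.14) > G (136/12=11.33) > A (286/33=8.67) > E (152/25=6.08) > B (216/37=5.84) > D (35/10=3.50)
Fill: take F (16 @ 246) → take C (23 @ 290) → take H (22 @ 267) → take G (12 @ 136) → take A (33 @ 286) → take E (25 @ 152) → take 3/37 of B → 17.51; 134/134 used.
Total value = 1394.51

1394.51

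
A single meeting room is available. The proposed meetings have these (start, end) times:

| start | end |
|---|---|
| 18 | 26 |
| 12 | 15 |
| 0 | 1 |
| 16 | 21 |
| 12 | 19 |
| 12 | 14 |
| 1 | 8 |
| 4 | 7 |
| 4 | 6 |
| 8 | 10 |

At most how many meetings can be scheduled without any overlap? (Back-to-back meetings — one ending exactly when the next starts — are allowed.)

5

Sorted by end: (0,1)  (4,6)  (4,7)  (1,8)  (8,10)  (12,14)  (12,15)  (12,19)  (16,21)  (18,26)
take (0,1); take (4,6); skip (1,8); take (8,10); take (12,14); take (16,21).
Selected 5 meetings.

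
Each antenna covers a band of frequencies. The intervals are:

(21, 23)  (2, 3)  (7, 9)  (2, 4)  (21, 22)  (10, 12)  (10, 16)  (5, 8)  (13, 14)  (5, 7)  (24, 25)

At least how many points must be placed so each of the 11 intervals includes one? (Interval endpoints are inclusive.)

6

Process intervals by earliest right end; each time one isn't hit yet, stab at its right endpoint.
Sorted: [2,3] [2,4] [5,7] [5,8] [7,9] [10,12] [13,14] [10,16] [21,22] [21,23] [24,25]
{[2,3],[2,4]} hit by 3; {[5,7],[5,8],[7,9]} hit by 7; {[10,12]} hit by 12; {[13,14],[10,16]} hit by 14; {[21,22],[21,23]} hit by 22; {[24,25]} hit by 25.
Points: 3, 7, 12, 14, 22, 25 (6 total).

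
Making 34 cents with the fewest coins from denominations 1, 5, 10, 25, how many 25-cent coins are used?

34 = 1×25 + 1×5 + 4×1
Count of 25: 1

1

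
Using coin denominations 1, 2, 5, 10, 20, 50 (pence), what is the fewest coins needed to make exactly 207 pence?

6

207 = 4×50 + 1×5 + 1×2
Total coins = 4 + 1 + 1 = 6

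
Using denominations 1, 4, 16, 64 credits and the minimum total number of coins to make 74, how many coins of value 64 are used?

1

Greedy: take as many of the largest coin as possible, then repeat with the remainder.
74 = 1×64 + 2×4 + 2×1
Count of 64: 1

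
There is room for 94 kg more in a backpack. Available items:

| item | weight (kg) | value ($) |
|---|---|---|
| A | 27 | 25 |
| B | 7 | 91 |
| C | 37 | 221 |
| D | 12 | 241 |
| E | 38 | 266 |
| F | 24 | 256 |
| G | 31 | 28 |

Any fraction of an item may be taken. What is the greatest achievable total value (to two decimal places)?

931.65

Greedy by value/weight ratio, highest first.
Order: D (241/12=20.08) > B (91/7=13.00) > F (256/24=10.67) > E (266/38=7.00) > C (221/37=5.97) > A (25/27=0.93) > G (28/31=0.90)
Fill: take D (12 @ 241) → take B (7 @ 91) → take F (24 @ 256) → take E (38 @ 266) → take 13/37 of C → 77.65; 94/94 used.
Total value = 931.65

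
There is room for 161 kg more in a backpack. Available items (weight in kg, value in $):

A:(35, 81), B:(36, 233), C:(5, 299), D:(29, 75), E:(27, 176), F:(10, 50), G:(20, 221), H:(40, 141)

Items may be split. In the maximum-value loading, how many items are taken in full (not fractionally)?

Greedy by value/weight ratio, highest first.
Ratios (sorted): C 59.80, G 11.05, E 6.52, B 6.47, F 5.00, H 3.52, D 2.59, A 2.31
take C (5 @ 299); take G (20 @ 221); take E (27 @ 176); take B (36 @ 233); take F (10 @ 50); take H (40 @ 141); take 23/29 of D → 59.48. Capacity used 161/161.
6 item(s) taken whole; one partial (take 23/29 of D).

6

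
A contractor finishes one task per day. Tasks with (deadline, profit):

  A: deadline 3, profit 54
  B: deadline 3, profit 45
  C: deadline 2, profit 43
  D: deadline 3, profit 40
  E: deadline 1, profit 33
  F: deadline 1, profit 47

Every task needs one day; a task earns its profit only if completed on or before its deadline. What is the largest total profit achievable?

Profit order: A=54 F=47 B=45 C=43 D=40 E=33
Assign: A→slot 3, F→slot 1, B→slot 2, C skipped, D skipped, E skipped.
Slots: [1:F] [2:B] [3:A]
Profit = 47 + 45 + 54 = 146

146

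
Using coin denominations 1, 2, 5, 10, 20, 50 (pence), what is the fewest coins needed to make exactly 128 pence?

Greedy: take as many of the largest coin as possible, then repeat with the remainder.
128 = 2×50 + 1×20 + 1×5 + 1×2 + 1×1
Total coins = 2 + 1 + 1 + 1 + 1 = 6

6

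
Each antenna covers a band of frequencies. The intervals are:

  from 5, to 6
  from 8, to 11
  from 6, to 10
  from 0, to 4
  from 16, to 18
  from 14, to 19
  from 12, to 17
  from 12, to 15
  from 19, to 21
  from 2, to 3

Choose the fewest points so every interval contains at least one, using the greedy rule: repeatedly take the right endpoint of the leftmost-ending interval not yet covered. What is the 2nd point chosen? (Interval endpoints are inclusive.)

Sorted: [2,3] [0,4] [5,6] [6,10] [8,11] [12,15] [12,17] [16,18] [14,19] [19,21]
{[2,3],[0,4]} hit by 3; {[5,6],[6,10]} hit by 6; {[8,11]} hit by 11; {[12,15],[12,17]} hit by 15; {[16,18],[14,19]} hit by 18; {[19,21]} hit by 21.
Points: 3, 6, 11, 15, 18, 21 (6 total).

6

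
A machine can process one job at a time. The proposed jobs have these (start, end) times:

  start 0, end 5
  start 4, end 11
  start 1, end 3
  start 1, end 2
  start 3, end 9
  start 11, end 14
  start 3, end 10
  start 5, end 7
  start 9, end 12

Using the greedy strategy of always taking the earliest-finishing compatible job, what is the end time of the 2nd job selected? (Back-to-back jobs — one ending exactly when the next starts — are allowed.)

7

Greedy by earliest finish: after sorting by end time, pick each interval compatible with the last pick.
Sorted by end: (1,2)  (1,3)  (0,5)  (5,7)  (3,9)  (3,10)  (4,11)  (9,12)  (11,14)
take (1,2); skip (0,5); take (5,7); skip (4,11); take (9,12); skip (11,14).
Selected: (1,2) (5,7) (9,12)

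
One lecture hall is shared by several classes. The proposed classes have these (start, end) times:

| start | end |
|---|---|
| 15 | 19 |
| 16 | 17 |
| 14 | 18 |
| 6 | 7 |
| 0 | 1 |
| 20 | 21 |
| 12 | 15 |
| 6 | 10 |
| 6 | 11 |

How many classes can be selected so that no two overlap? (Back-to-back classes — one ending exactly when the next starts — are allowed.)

Sort by end time and greedily take each interval whose start is ≥ the last chosen end.
By end time: (0,1), (6,7), (6,10), (6,11), (12,15), (16,17), (14,18), (15,19), (20,21).
Pick (0,1); next start ≥ 1 → (6,7); next start ≥ 7 → (12,15); next start ≥ 15 → (16,17); next start ≥ 17 → (20,21).
Selected 5 classes.

5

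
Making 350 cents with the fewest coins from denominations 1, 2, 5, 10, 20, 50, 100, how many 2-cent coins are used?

0

Greedy: take as many of the largest coin as possible, then repeat with the remainder.
350 = 3×100 + 1×50
Count of 2: 0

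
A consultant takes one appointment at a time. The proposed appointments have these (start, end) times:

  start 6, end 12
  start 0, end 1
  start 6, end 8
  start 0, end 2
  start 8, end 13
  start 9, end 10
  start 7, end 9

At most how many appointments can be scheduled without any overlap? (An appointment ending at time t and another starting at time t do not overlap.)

Sorted by end: (0,1)  (0,2)  (6,8)  (7,9)  (9,10)  (6,12)  (8,13)
take (0,1); skip (0,2); take (6,8); skip (7,9); take (9,10); skip (6,12); skip (8,13).
Selected 3 appointments.

3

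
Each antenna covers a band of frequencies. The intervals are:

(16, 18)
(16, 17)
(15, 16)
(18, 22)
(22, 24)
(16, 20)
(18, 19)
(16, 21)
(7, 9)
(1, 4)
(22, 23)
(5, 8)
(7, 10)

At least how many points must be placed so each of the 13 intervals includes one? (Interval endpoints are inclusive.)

Sorted: [1,4] [5,8] [7,9] [7,10] [15,16] [16,17] [16,18] [18,19] [16,20] [16,21] [18,22] [22,23] [22,24]
{[1,4]} hit by 4; {[5,8],[7,9],[7,10]} hit by 8; {[15,16],[16,17],[16,18]} hit by 16; {[18,19],[16,20],[16,21],[18,22]} hit by 19; {[22,23],[22,24]} hit by 23.
Points: 4, 8, 16, 19, 23 (5 total).

5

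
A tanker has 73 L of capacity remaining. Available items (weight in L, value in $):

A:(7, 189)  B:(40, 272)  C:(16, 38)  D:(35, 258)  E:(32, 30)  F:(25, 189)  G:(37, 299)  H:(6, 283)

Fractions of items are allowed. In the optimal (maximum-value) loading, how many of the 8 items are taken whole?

3

Greedy by value/weight ratio, highest first.
Ratios (sorted): H 47.17, A 27.00, G 8.08, F 7.56, D 7.37, B 6.80, C 2.38, E 0.94
take H (6 @ 283); take A (7 @ 189); take G (37 @ 299); take 23/25 of F → 173.88. Capacity used 73/73.
3 item(s) taken whole; one partial (take 23/25 of F).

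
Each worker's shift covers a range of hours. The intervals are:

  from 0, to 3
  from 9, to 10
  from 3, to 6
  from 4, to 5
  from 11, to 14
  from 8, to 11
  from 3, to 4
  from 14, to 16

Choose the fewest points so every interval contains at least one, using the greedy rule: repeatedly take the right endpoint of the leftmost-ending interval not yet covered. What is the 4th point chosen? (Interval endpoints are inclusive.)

14

By right end: [0,3]  [3,4]  [4,5]  [3,6]  [9,10]  [8,11]  [11,14]  [14,16]
[0,3] uncovered → point at 3; [4,5] uncovered → point at 5; [9,10] uncovered → point at 10; [11,14] uncovered → point at 14.
Points: 3, 5, 10, 14 (4 total).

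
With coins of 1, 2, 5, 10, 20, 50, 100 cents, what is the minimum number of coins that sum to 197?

197 = 1×100 + 1×50 + 2×20 + 1×5 + 1×2
Total coins = 1 + 1 + 2 + 1 + 1 = 6

6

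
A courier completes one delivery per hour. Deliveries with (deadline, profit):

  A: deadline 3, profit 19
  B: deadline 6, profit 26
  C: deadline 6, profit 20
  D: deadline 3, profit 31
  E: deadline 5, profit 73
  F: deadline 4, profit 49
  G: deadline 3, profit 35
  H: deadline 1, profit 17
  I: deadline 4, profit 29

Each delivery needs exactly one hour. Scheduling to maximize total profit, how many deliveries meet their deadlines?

6

By profit: E(d5,73), F(d4,49), G(d3,35), D(d3,31), I(d4,29), B(d6,26), C(d6,20), A(d3,19), H(d1,17)
E→slot 5; F→slot 4; G→slot 3; D→slot 2; I→slot 1; B→slot 6; C skipped; A skipped; H skipped.
6 of 9 scheduled.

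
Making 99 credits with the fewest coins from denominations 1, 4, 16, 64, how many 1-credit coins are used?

99 − 1×64→35 − 2×16→3 − 3×1→0
Count of 1: 3

3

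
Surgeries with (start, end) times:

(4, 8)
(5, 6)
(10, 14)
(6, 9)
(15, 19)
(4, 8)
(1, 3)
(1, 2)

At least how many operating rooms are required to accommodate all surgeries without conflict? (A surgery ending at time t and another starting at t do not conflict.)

3

Events (time:±→running): 1:+→1 1:+→2 2:-→1 3:-→0 4:+→1 4:+→2 5:+→3 … peak 3.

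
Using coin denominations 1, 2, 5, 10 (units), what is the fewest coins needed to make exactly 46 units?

6

Use the largest denomination that fits, subtract, and repeat.
46 = 4×10 + 1×5 + 1×1
Total coins = 4 + 1 + 1 = 6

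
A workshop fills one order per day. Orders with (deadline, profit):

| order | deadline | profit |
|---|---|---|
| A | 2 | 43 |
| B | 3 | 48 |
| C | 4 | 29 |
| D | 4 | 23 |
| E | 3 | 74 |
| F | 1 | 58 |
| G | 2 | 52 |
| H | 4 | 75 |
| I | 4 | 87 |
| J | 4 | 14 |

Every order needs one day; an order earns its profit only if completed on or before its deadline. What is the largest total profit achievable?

Take jobs in profit order; each goes to the latest open slot no later than its deadline.
Profit order: I=87 H=75 E=74 F=58 G=52 B=48 A=43 C=29 D=23 J=14
Assign: I→slot 4, H→slot 3, E→slot 2, F→slot 1, G skipped, B skipped, A skipped, C skipped, D skipped, J skipped.
Slots: [1:F] [2:E] [3:H] [4:I]
Profit = 58 + 74 + 75 + 87 = 294

294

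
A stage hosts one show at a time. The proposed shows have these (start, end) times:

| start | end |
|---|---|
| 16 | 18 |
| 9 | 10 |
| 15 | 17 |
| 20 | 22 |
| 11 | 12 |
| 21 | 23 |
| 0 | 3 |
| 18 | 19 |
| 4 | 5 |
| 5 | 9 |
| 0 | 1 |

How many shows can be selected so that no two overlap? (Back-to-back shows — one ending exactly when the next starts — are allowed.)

Greedy by earliest finish: after sorting by end time, pick each interval compatible with the last pick.
Sorted by end: (0,1)  (0,3)  (4,5)  (5,9)  (9,10)  (11,12)  (15,17)  (16,18)  (18,19)  (20,22)  (21,23)
take (0,1); take (4,5); take (5,9); take (9,10); take (11,12); take (15,17); take (18,19); take (20,22); skip (21,23).
Selected 8 shows.

8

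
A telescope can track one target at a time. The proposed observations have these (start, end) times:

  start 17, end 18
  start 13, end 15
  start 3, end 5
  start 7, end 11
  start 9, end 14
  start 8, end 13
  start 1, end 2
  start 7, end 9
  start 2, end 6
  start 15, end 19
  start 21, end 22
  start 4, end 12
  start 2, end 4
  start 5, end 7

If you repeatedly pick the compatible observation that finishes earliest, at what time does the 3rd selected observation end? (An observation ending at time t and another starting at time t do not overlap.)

7

Sort by end time and greedily take each interval whose start is ≥ the last chosen end.
By end time: (1,2), (2,4), (3,5), (2,6), (5,7), (7,9), (7,11), (4,12), (8,13), (9,14), (13,15), (17,18), (15,19), (21,22).
Pick (1,2); next start ≥ 2 → (2,4); next start ≥ 4 → (5,7); next start ≥ 7 → (7,9); next start ≥ 9 → (9,14); next start ≥ 14 → (17,18); next start ≥ 18 → (21,22).
Selected: (1,2) (2,4) (5,7) (7,9) (9,14) (17,18) (21,22)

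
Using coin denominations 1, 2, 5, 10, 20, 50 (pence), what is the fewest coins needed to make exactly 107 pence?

Greedy: take as many of the largest coin as possible, then repeat with the remainder.
107 = 2×50 + 1×5 + 1×2
Total coins = 2 + 1 + 1 = 4

4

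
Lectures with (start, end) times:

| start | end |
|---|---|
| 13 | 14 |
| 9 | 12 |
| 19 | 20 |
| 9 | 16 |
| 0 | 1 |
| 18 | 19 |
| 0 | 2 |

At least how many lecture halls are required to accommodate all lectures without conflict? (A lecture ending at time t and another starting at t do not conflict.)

2

The answer is the maximum number of intervals overlapping at any instant.
starts: [0, 0, 9, 9, 13, 18, 19]
ends:   [1, 2, 12, 14, 16, 19, 20]
s0→1 s0→2  — peak 2.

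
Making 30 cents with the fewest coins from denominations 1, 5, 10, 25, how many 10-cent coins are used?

0

Greedy: take as many of the largest coin as possible, then repeat with the remainder.
30 = 1×25 + 1×5
Count of 10: 0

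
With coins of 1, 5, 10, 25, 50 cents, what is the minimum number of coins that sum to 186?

Greedy: take as many of the largest coin as possible, then repeat with the remainder.
186 = 3×50 + 1×25 + 1×10 + 1×1
Total coins = 3 + 1 + 1 + 1 = 6

6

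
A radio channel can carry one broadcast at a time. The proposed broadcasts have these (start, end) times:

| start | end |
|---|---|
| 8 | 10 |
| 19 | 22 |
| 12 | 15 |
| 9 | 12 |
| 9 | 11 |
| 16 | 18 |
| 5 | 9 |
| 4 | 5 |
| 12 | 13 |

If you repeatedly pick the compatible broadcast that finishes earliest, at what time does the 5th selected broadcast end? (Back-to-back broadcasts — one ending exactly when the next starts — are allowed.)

18

Sort by end time and greedily take each interval whose start is ≥ the last chosen end.
Sorted by end: (4,5)  (5,9)  (8,10)  (9,11)  (9,12)  (12,13)  (12,15)  (16,18)  (19,22)
take (4,5); take (5,9); take (9,11); take (12,13); skip (12,15); take (16,18); take (19,22).
Selected: (4,5) (5,9) (9,11) (12,13) (16,18) (19,22)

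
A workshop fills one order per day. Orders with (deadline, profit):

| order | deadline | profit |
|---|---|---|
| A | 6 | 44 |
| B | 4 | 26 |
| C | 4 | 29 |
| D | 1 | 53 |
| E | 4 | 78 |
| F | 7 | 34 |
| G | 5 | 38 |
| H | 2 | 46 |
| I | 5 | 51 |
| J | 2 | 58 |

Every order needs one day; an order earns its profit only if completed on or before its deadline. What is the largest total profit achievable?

Take jobs in profit order; each goes to the latest open slot no later than its deadline.
By profit: E(d4,78), J(d2,58), D(d1,53), I(d5,51), H(d2,46), A(d6,44), G(d5,38), F(d7,34), C(d4,29), B(d4,26)
E→slot 4; J→slot 2; D→slot 1; I→slot 5; H skipped; A→slot 6; G→slot 3; F→slot 7; C skipped; B skipped.
Profit = 53 + 58 + 38 + 78 + 51 + 44 + 34 = 356

356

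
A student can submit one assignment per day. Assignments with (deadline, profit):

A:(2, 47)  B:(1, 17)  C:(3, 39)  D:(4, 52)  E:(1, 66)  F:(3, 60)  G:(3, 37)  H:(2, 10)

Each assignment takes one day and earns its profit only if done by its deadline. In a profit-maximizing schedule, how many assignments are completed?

Take jobs in profit order; each goes to the latest open slot no later than its deadline.
By profit: E(d1,66), F(d3,60), D(d4,52), A(d2,47), C(d3,39), G(d3,37), B(d1,17), H(d2,10)
E→slot 1; F→slot 3; D→slot 4; A→slot 2; C skipped; G skipped; B skipped; H skipped.
4 of 8 scheduled.

4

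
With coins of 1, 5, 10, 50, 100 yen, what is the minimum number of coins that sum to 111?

111 = 1×100 + 1×10 + 1×1
Total coins = 1 + 1 + 1 = 3

3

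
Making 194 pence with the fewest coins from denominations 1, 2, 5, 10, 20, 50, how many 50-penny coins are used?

3

Use the largest denomination that fits, subtract, and repeat.
194 − 3×50→44 − 2×20→4 − 2×2→0
Count of 50: 3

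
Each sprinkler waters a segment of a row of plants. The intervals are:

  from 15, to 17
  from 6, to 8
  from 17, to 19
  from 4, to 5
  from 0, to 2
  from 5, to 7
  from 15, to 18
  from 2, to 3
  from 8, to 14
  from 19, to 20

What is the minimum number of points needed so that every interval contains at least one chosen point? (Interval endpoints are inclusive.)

5

Process intervals by earliest right end; each time one isn't hit yet, stab at its right endpoint.
By right end: [0,2]  [2,3]  [4,5]  [5,7]  [6,8]  [8,14]  [15,17]  [15,18]  [17,19]  [19,20]
[0,2] uncovered → point at 2; [4,5] uncovered → point at 5; [6,8] uncovered → point at 8; [15,17] uncovered → point at 17; [19,20] uncovered → point at 20.
Points: 2, 5, 8, 17, 20 (5 total).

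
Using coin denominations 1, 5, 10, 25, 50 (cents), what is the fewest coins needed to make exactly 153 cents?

6

153 − 3×50→3 − 3×1→0
Total coins = 3 + 3 = 6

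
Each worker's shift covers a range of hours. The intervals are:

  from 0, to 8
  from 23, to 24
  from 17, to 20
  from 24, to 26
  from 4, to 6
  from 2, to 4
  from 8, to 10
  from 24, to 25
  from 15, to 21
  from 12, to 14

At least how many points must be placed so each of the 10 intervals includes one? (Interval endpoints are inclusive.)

5

Sort by right endpoint; whenever an interval is uncovered, place a point at its right end.
By right end: [2,4]  [4,6]  [0,8]  [8,10]  [12,14]  [17,20]  [15,21]  [23,24]  [24,25]  [24,26]
[2,4] uncovered → point at 4; [8,10] uncovered → point at 10; [12,14] uncovered → point at 14; [17,20] uncovered → point at 20; [23,24] uncovered → point at 24.
Points: 4, 10, 14, 20, 24 (5 total).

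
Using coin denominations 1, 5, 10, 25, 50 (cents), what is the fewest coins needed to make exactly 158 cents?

158 = 3×50 + 1×5 + 3×1
Total coins = 3 + 1 + 3 = 7

7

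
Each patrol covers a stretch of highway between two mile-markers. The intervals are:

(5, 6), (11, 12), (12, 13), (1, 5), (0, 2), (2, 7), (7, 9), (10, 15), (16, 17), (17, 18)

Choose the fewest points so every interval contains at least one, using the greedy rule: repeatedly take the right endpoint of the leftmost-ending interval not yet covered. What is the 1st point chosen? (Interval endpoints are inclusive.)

By right end: [0,2]  [1,5]  [5,6]  [2,7]  [7,9]  [11,12]  [12,13]  [10,15]  [16,17]  [17,18]
[0,2] uncovered → point at 2; [5,6] uncovered → point at 6; [7,9] uncovered → point at 9; [11,12] uncovered → point at 12; [16,17] uncovered → point at 17.
Points: 2, 6, 9, 12, 17 (5 total).

2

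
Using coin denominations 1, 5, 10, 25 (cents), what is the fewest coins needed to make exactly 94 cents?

9

Greedy: take as many of the largest coin as possible, then repeat with the remainder.
94 − 3×25→19 − 1×10→9 − 1×5→4 − 4×1→0
Total coins = 3 + 1 + 1 + 4 = 9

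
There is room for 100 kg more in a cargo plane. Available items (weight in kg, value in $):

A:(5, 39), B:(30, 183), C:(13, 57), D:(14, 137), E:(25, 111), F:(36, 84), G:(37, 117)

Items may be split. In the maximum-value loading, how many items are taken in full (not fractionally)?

Greedy by value/weight ratio, highest first.
Order: D (137/14=9.79) > A (39/5=7.80) > B (183/30=6.10) > E (111/25=4.44) > C (57/13=4.38) > G (117/37=3.16) > F (84/36=2.33)
Fill: take D (14 @ 137) → take A (5 @ 39) → take B (30 @ 183) → take E (25 @ 111) → take C (13 @ 57) → take 13/37 of G → 41.11; 100/100 used.
5 item(s) taken whole; one partial (take 13/37 of G).

5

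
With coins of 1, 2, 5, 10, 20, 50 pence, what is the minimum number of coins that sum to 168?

Greedy: take as many of the largest coin as possible, then repeat with the remainder.
168 = 3×50 + 1×10 + 1×5 + 1×2 + 1×1
Total coins = 3 + 1 + 1 + 1 + 1 = 7

7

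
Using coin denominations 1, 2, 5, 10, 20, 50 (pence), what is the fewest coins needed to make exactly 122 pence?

Use the largest denomination that fits, subtract, and repeat.
122 − 2×50→22 − 1×20→2 − 1×2→0
Total coins = 2 + 1 + 1 = 4

4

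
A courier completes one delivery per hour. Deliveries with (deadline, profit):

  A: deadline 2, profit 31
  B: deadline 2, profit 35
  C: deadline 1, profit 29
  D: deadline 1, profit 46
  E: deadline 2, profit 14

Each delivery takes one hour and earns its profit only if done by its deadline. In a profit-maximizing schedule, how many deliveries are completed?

By profit: D(d1,46), B(d2,35), A(d2,31), C(d1,29), E(d2,14)
D→slot 1; B→slot 2; A skipped; C skipped; E skipped.
2 of 5 scheduled.

2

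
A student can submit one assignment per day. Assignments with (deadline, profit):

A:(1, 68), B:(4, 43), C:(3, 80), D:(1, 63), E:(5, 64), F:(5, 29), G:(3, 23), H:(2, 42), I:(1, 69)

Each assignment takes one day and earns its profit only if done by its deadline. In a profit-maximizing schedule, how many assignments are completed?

Take jobs in profit order; each goes to the latest open slot no later than its deadline.
Profit order: C=80 I=69 A=68 E=64 D=63 B=43 H=42 F=29 G=23
Assign: C→slot 3, I→slot 1, A skipped, E→slot 5, D skipped, B→slot 4, H→slot 2, F skipped, G skipped.
Slots: [1:I] [2:H] [3:C] [4:B] [5:E]
5 of 9 scheduled.

5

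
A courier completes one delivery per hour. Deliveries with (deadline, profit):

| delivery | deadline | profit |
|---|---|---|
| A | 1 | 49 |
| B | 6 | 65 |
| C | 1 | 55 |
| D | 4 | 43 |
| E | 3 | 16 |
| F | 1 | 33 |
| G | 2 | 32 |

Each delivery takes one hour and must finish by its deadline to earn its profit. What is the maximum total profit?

Profit order: B=65 C=55 A=49 D=43 F=33 G=32 E=16
Assign: B→slot 6, C→slot 1, A skipped, D→slot 4, F skipped, G→slot 2, E→slot 3.
Slots: [1:C] [2:G] [3:E] [4:D] [6:B]
Profit = 55 + 32 + 16 + 43 + 65 = 211

211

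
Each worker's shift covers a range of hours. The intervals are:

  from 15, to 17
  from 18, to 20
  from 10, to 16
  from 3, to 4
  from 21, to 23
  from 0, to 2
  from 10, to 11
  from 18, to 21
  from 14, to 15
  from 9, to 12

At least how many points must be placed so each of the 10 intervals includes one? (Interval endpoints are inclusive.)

Process intervals by earliest right end; each time one isn't hit yet, stab at its right endpoint.
By right end: [0,2]  [3,4]  [10,11]  [9,12]  [14,15]  [10,16]  [15,17]  [18,20]  [18,21]  [21,23]
[0,2] uncovered → point at 2; [3,4] uncovered → point at 4; [10,11] uncovered → point at 11; [14,15] uncovered → point at 15; [18,20] uncovered → point at 20; [21,23] uncovered → point at 23.
Points: 2, 4, 11, 15, 20, 23 (6 total).

6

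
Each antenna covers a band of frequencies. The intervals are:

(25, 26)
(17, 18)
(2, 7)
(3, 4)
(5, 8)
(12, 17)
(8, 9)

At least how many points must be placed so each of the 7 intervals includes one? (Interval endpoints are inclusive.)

4

Process intervals by earliest right end; each time one isn't hit yet, stab at its right endpoint.
Sorted: [3,4] [2,7] [5,8] [8,9] [12,17] [17,18] [25,26]
{[3,4],[2,7]} hit by 4; {[5,8],[8,9]} hit by 8; {[12,17],[17,18]} hit by 17; {[25,26]} hit by 26.
Points: 4, 8, 17, 26 (4 total).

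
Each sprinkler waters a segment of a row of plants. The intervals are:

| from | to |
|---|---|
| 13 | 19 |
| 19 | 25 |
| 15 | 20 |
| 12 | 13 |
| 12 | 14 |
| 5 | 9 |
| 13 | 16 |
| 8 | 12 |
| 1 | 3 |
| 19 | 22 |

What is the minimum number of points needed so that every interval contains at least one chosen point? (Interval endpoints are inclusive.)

4

Sorted: [1,3] [5,9] [8,12] [12,13] [12,14] [13,16] [13,19] [15,20] [19,22] [19,25]
{[1,3]} hit by 3; {[5,9],[8,12]} hit by 9; {[12,13],[12,14],[13,16],[13,19]} hit by 13; {[15,20],[19,22],[19,25]} hit by 20.
Points: 3, 9, 13, 20 (4 total).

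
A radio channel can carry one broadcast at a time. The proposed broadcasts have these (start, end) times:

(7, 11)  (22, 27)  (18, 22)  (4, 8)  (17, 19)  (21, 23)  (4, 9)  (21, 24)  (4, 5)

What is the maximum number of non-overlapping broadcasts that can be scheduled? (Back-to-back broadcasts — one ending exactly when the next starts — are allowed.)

Order by finish time; keep every interval that doesn't clash with the previous kept one.
By end time: (4,5), (4,8), (4,9), (7,11), (17,19), (18,22), (21,23), (21,24), (22,27).
Pick (4,5); next start ≥ 5 → (7,11); next start ≥ 11 → (17,19); next start ≥ 19 → (21,23).
Selected 4 broadcasts.

4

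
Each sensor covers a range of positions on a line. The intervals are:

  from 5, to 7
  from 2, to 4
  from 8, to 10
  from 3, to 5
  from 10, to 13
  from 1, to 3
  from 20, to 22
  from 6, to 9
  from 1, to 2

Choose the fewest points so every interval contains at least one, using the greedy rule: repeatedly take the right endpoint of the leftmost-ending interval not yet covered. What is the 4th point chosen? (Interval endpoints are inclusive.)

Sort by right endpoint; whenever an interval is uncovered, place a point at its right end.
By right end: [1,2]  [1,3]  [2,4]  [3,5]  [5,7]  [6,9]  [8,10]  [10,13]  [20,22]
[1,2] uncovered → point at 2; [3,5] uncovered → point at 5; [6,9] uncovered → point at 9; [10,13] uncovered → point at 13; [20,22] uncovered → point at 22.
Points: 2, 5, 9, 13, 22 (5 total).

13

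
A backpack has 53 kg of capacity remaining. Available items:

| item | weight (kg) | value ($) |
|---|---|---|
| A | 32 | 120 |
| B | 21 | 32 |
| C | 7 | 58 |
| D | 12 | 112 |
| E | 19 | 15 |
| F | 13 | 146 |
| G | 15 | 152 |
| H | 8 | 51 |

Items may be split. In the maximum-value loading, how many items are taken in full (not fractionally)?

Sort by value per unit weight and fill in that order.
Order: F (146/13=11.23) > G (152/15=10.13) > D (112/12=9.33) > C (58/7=8.29) > H (51/8=6.38) > A (120/32=3.75) > B (32/21=1.52) > E (15/19=0.79)
Fill: take F (13 @ 146) → take G (15 @ 152) → take D (12 @ 112) → take C (7 @ 58) → take 6/8 of H → 38.25; 53/53 used.
4 item(s) taken whole; one partial (take 6/8 of H).

4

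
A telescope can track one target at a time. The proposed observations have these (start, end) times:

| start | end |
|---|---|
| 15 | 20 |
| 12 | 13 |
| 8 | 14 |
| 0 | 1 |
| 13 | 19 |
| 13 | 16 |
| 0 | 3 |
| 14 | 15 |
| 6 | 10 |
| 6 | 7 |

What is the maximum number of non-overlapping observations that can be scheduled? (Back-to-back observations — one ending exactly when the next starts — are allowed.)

5

Sorted by end: (0,1)  (0,3)  (6,7)  (6,10)  (12,13)  (8,14)  (14,15)  (13,16)  (13,19)  (15,20)
take (0,1); take (6,7); take (12,13); skip (8,14); take (14,15); skip (13,16); take (15,20).
Selected 5 observations.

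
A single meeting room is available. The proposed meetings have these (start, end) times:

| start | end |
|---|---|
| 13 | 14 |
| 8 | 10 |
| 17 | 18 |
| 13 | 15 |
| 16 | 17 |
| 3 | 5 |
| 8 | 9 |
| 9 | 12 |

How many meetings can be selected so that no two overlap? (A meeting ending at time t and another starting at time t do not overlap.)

Greedy by earliest finish: after sorting by end time, pick each interval compatible with the last pick.
By end time: (3,5), (8,9), (8,10), (9,12), (13,14), (13,15), (16,17), (17,18).
Pick (3,5); next start ≥ 5 → (8,9); next start ≥ 9 → (9,12); next start ≥ 12 → (13,14); next start ≥ 14 → (16,17); next start ≥ 17 → (17,18).
Selected 6 meetings.

6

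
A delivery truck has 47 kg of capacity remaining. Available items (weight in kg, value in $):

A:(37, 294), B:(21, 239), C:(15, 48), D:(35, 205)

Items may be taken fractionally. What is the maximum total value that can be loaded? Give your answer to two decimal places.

445.59

Order: B (239/21=11.38) > A (294/37=7.95) > D (205/35=5.86) > C (48/15=3.20)
Fill: take B (21 @ 239) → take 26/37 of A → 206.59; 47/47 used.
Total value = 445.59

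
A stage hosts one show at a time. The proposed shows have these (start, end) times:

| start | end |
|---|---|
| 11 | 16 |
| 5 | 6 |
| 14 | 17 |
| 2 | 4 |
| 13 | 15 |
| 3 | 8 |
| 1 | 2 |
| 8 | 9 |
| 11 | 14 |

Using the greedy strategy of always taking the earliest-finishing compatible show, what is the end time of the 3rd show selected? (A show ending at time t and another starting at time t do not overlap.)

6

By end time: (1,2), (2,4), (5,6), (3,8), (8,9), (11,14), (13,15), (11,16), (14,17).
Pick (1,2); next start ≥ 2 → (2,4); next start ≥ 4 → (5,6); next start ≥ 6 → (8,9); next start ≥ 9 → (11,14); next start ≥ 14 → (14,17).
Selected: (1,2) (2,4) (5,6) (8,9) (11,14) (14,17)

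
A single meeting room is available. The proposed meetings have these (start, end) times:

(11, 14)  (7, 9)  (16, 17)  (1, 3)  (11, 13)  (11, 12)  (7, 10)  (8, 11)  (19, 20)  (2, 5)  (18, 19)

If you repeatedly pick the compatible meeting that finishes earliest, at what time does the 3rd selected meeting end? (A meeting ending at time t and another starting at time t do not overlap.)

12

Sorted by end: (1,3)  (2,5)  (7,9)  (7,10)  (8,11)  (11,12)  (11,13)  (11,14)  (16,17)  (18,19)  (19,20)
take (1,3); take (7,9); take (11,12); take (16,17); take (18,19); take (19,20).
Selected: (1,3) (7,9) (11,12) (16,17) (18,19) (19,20)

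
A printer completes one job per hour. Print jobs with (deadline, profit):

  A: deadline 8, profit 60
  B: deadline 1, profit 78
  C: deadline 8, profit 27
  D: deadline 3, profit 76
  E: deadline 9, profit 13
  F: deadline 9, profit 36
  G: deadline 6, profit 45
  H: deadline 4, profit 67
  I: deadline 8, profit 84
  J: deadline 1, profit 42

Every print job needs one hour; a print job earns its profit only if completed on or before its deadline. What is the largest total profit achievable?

486

Take jobs in profit order; each goes to the latest open slot no later than its deadline.
Profit order: I=84 B=78 D=76 H=67 A=60 G=45 J=42 F=36 C=27 E=13
Assign: I→slot 8, B→slot 1, D→slot 3, H→slot 4, A→slot 7, G→slot 6, J skipped, F→slot 9, C→slot 5, E→slot 2.
Slots: [1:B] [2:E] [3:D] [4:H] [5:C] [6:G] [7:A] [8:I] [9:F]
Profit = 78 + 13 + 76 + 67 + 27 + 45 + 60 + 84 + 36 = 486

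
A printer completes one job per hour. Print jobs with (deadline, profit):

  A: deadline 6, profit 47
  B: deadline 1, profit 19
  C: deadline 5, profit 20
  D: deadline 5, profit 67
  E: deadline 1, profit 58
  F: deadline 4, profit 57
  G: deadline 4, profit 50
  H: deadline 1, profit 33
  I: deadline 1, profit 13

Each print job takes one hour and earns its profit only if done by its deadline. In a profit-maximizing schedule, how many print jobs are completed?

Take jobs in profit order; each goes to the latest open slot no later than its deadline.
Profit order: D=67 E=58 F=57 G=50 A=47 H=33 C=20 B=19 I=13
Assign: D→slot 5, E→slot 1, F→slot 4, G→slot 3, A→slot 6, H skipped, C→slot 2, B skipped, I skipped.
Slots: [1:E] [2:C] [3:G] [4:F] [5:D] [6:A]
6 of 9 scheduled.

6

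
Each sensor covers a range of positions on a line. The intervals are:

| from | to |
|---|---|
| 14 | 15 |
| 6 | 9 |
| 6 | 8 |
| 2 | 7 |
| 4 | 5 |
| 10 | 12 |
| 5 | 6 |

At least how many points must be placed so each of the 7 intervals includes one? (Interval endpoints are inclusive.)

Sorted: [4,5] [5,6] [2,7] [6,8] [6,9] [10,12] [14,15]
{[4,5],[5,6],[2,7]} hit by 5; {[6,8],[6,9]} hit by 8; {[10,12]} hit by 12; {[14,15]} hit by 15.
Points: 5, 8, 12, 15 (4 total).

4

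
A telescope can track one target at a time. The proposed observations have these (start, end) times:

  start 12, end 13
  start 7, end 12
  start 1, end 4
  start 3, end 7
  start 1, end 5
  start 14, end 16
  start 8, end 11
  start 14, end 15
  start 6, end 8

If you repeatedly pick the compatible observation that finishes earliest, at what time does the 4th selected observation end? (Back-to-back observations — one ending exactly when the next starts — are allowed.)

Sort by end time and greedily take each interval whose start is ≥ the last chosen end.
By end time: (1,4), (1,5), (3,7), (6,8), (8,11), (7,12), (12,13), (14,15), (14,16).
Pick (1,4); next start ≥ 4 → (6,8); next start ≥ 8 → (8,11); next start ≥ 11 → (12,13); next start ≥ 13 → (14,15).
Selected: (1,4) (6,8) (8,11) (12,13) (14,15)

13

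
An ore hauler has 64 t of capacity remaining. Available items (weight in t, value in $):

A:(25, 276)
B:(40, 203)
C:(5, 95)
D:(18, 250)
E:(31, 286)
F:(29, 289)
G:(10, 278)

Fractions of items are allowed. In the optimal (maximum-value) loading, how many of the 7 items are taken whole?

4

Greedy by value/weight ratio, highest first.
Order: G (278/10=27.80) > C (95/5=19.00) > D (250/18=13.89) > A (276/25=11.04) > F (289/29=9.97) > E (286/31=9.23) > B (203/40=5.08)
Fill: take G (10 @ 278) → take C (5 @ 95) → take D (18 @ 250) → take A (25 @ 276) → take 6/29 of F → 59.79; 64/64 used.
4 item(s) taken whole; one partial (take 6/29 of F).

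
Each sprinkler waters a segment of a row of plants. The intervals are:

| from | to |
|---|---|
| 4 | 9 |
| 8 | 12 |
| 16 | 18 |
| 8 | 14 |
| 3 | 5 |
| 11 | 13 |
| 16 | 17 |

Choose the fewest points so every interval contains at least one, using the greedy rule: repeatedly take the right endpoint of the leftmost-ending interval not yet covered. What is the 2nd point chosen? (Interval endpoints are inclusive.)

12

By right end: [3,5]  [4,9]  [8,12]  [11,13]  [8,14]  [16,17]  [16,18]
[3,5] uncovered → point at 5; [8,12] uncovered → point at 12; [16,17] uncovered → point at 17.
Points: 5, 12, 17 (3 total).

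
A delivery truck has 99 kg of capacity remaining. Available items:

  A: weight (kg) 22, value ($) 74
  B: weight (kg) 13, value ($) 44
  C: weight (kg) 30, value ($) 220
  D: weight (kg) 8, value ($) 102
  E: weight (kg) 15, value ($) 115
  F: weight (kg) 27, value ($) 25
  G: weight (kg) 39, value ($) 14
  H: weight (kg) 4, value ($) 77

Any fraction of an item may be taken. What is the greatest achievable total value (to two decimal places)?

Greedy by value/weight ratio, highest first.
Ratios (sorted): H 19.25, D 12.75, E 7.67, C 7.33, B 3.38, A 3.36, F 0.93, G 0.36
take H (4 @ 77); take D (8 @ 102); take E (15 @ 115); take C (30 @ 220); take B (13 @ 44); take A (22 @ 74); take 7/27 of F → 6.48. Capacity used 99/99.
Total value = 638.48

638.48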